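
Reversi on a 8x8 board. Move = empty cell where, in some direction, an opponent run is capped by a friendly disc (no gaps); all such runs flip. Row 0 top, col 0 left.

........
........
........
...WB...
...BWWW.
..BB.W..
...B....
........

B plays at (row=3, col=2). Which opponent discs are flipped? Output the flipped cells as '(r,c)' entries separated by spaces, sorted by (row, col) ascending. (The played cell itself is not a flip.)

Dir NW: first cell '.' (not opp) -> no flip
Dir N: first cell '.' (not opp) -> no flip
Dir NE: first cell '.' (not opp) -> no flip
Dir W: first cell '.' (not opp) -> no flip
Dir E: opp run (3,3) capped by B -> flip
Dir SW: first cell '.' (not opp) -> no flip
Dir S: first cell '.' (not opp) -> no flip
Dir SE: first cell 'B' (not opp) -> no flip

Answer: (3,3)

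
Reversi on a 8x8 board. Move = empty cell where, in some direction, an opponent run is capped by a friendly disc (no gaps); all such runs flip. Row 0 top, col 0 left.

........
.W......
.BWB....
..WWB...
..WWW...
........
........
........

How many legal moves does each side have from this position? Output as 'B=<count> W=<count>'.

-- B to move --
(0,0): no bracket -> illegal
(0,1): flips 1 -> legal
(0,2): no bracket -> illegal
(1,0): no bracket -> illegal
(1,2): no bracket -> illegal
(1,3): no bracket -> illegal
(2,0): no bracket -> illegal
(2,4): no bracket -> illegal
(3,1): flips 2 -> legal
(3,5): no bracket -> illegal
(4,1): flips 1 -> legal
(4,5): no bracket -> illegal
(5,1): no bracket -> illegal
(5,2): flips 1 -> legal
(5,3): flips 2 -> legal
(5,4): flips 3 -> legal
(5,5): no bracket -> illegal
B mobility = 6
-- W to move --
(1,0): flips 1 -> legal
(1,2): no bracket -> illegal
(1,3): flips 1 -> legal
(1,4): flips 1 -> legal
(2,0): flips 1 -> legal
(2,4): flips 2 -> legal
(2,5): flips 1 -> legal
(3,0): no bracket -> illegal
(3,1): flips 1 -> legal
(3,5): flips 1 -> legal
(4,5): no bracket -> illegal
W mobility = 8

Answer: B=6 W=8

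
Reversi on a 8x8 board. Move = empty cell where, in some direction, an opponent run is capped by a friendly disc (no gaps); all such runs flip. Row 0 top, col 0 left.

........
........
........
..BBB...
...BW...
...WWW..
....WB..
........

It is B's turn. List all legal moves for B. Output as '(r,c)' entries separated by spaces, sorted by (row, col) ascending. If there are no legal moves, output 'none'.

Answer: (4,5) (6,3) (6,6) (7,4)

Derivation:
(3,5): no bracket -> illegal
(4,2): no bracket -> illegal
(4,5): flips 2 -> legal
(4,6): no bracket -> illegal
(5,2): no bracket -> illegal
(5,6): no bracket -> illegal
(6,2): no bracket -> illegal
(6,3): flips 2 -> legal
(6,6): flips 2 -> legal
(7,3): no bracket -> illegal
(7,4): flips 3 -> legal
(7,5): no bracket -> illegal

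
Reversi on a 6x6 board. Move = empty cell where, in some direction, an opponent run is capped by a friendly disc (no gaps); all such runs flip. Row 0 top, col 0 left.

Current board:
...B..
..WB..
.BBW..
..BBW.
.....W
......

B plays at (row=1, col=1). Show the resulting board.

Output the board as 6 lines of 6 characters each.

Place B at (1,1); scan 8 dirs for brackets.
Dir NW: first cell '.' (not opp) -> no flip
Dir N: first cell '.' (not opp) -> no flip
Dir NE: first cell '.' (not opp) -> no flip
Dir W: first cell '.' (not opp) -> no flip
Dir E: opp run (1,2) capped by B -> flip
Dir SW: first cell '.' (not opp) -> no flip
Dir S: first cell 'B' (not opp) -> no flip
Dir SE: first cell 'B' (not opp) -> no flip
All flips: (1,2)

Answer: ...B..
.BBB..
.BBW..
..BBW.
.....W
......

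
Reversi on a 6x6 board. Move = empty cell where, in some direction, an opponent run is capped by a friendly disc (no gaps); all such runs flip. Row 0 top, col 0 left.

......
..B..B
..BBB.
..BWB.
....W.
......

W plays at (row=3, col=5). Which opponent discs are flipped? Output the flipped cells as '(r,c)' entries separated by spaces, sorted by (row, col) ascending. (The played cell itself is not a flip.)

Dir NW: opp run (2,4), next='.' -> no flip
Dir N: first cell '.' (not opp) -> no flip
Dir NE: edge -> no flip
Dir W: opp run (3,4) capped by W -> flip
Dir E: edge -> no flip
Dir SW: first cell 'W' (not opp) -> no flip
Dir S: first cell '.' (not opp) -> no flip
Dir SE: edge -> no flip

Answer: (3,4)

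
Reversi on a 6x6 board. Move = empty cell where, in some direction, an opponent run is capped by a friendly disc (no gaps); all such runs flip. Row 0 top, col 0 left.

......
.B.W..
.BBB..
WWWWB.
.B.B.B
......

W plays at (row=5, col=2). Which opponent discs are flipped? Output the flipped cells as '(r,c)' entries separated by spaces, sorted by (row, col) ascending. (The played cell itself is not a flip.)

Answer: (4,1)

Derivation:
Dir NW: opp run (4,1) capped by W -> flip
Dir N: first cell '.' (not opp) -> no flip
Dir NE: opp run (4,3) (3,4), next='.' -> no flip
Dir W: first cell '.' (not opp) -> no flip
Dir E: first cell '.' (not opp) -> no flip
Dir SW: edge -> no flip
Dir S: edge -> no flip
Dir SE: edge -> no flip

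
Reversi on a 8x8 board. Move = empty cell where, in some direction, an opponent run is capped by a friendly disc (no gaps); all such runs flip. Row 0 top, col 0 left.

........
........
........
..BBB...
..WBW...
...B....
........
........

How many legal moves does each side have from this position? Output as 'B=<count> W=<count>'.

Answer: B=8 W=4

Derivation:
-- B to move --
(3,1): flips 1 -> legal
(3,5): flips 1 -> legal
(4,1): flips 1 -> legal
(4,5): flips 1 -> legal
(5,1): flips 1 -> legal
(5,2): flips 1 -> legal
(5,4): flips 1 -> legal
(5,5): flips 1 -> legal
B mobility = 8
-- W to move --
(2,1): no bracket -> illegal
(2,2): flips 2 -> legal
(2,3): no bracket -> illegal
(2,4): flips 2 -> legal
(2,5): no bracket -> illegal
(3,1): no bracket -> illegal
(3,5): no bracket -> illegal
(4,1): no bracket -> illegal
(4,5): no bracket -> illegal
(5,2): no bracket -> illegal
(5,4): no bracket -> illegal
(6,2): flips 1 -> legal
(6,3): no bracket -> illegal
(6,4): flips 1 -> legal
W mobility = 4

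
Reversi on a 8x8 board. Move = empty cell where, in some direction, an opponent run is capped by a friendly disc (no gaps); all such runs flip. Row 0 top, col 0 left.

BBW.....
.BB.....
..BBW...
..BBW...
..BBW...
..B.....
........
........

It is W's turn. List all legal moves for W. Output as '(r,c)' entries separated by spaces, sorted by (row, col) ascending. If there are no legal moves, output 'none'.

(0,3): no bracket -> illegal
(1,0): no bracket -> illegal
(1,3): no bracket -> illegal
(1,4): no bracket -> illegal
(2,0): flips 1 -> legal
(2,1): flips 2 -> legal
(3,1): flips 2 -> legal
(4,1): flips 2 -> legal
(5,1): flips 2 -> legal
(5,3): no bracket -> illegal
(5,4): no bracket -> illegal
(6,1): flips 2 -> legal
(6,2): flips 5 -> legal
(6,3): no bracket -> illegal

Answer: (2,0) (2,1) (3,1) (4,1) (5,1) (6,1) (6,2)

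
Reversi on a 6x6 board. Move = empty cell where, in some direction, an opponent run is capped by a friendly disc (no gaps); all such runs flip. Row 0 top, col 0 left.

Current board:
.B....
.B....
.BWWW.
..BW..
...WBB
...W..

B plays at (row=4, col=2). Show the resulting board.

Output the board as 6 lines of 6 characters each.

Place B at (4,2); scan 8 dirs for brackets.
Dir NW: first cell '.' (not opp) -> no flip
Dir N: first cell 'B' (not opp) -> no flip
Dir NE: opp run (3,3) (2,4), next='.' -> no flip
Dir W: first cell '.' (not opp) -> no flip
Dir E: opp run (4,3) capped by B -> flip
Dir SW: first cell '.' (not opp) -> no flip
Dir S: first cell '.' (not opp) -> no flip
Dir SE: opp run (5,3), next=edge -> no flip
All flips: (4,3)

Answer: .B....
.B....
.BWWW.
..BW..
..BBBB
...W..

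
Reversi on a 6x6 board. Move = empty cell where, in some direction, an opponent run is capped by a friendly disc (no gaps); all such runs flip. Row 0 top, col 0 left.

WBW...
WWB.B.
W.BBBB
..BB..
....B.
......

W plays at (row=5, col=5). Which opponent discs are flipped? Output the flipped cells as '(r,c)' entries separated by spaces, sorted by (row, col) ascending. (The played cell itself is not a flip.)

Dir NW: opp run (4,4) (3,3) (2,2) capped by W -> flip
Dir N: first cell '.' (not opp) -> no flip
Dir NE: edge -> no flip
Dir W: first cell '.' (not opp) -> no flip
Dir E: edge -> no flip
Dir SW: edge -> no flip
Dir S: edge -> no flip
Dir SE: edge -> no flip

Answer: (2,2) (3,3) (4,4)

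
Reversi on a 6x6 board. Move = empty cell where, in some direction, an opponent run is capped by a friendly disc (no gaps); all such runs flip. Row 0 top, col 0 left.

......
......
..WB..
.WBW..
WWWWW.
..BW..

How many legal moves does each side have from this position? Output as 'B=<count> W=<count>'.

Answer: B=6 W=5

Derivation:
-- B to move --
(1,1): no bracket -> illegal
(1,2): flips 1 -> legal
(1,3): no bracket -> illegal
(2,0): no bracket -> illegal
(2,1): flips 1 -> legal
(2,4): no bracket -> illegal
(3,0): flips 2 -> legal
(3,4): flips 2 -> legal
(3,5): no bracket -> illegal
(4,5): no bracket -> illegal
(5,0): flips 1 -> legal
(5,1): no bracket -> illegal
(5,4): flips 2 -> legal
(5,5): no bracket -> illegal
B mobility = 6
-- W to move --
(1,2): no bracket -> illegal
(1,3): flips 1 -> legal
(1,4): flips 2 -> legal
(2,1): flips 1 -> legal
(2,4): flips 1 -> legal
(3,4): no bracket -> illegal
(5,1): flips 1 -> legal
W mobility = 5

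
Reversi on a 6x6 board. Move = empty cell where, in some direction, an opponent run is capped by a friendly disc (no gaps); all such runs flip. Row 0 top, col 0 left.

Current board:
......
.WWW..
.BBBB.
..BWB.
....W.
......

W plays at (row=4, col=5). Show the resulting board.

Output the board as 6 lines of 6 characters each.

Answer: ......
.WWW..
.BBWB.
..BWW.
....WW
......

Derivation:
Place W at (4,5); scan 8 dirs for brackets.
Dir NW: opp run (3,4) (2,3) capped by W -> flip
Dir N: first cell '.' (not opp) -> no flip
Dir NE: edge -> no flip
Dir W: first cell 'W' (not opp) -> no flip
Dir E: edge -> no flip
Dir SW: first cell '.' (not opp) -> no flip
Dir S: first cell '.' (not opp) -> no flip
Dir SE: edge -> no flip
All flips: (2,3) (3,4)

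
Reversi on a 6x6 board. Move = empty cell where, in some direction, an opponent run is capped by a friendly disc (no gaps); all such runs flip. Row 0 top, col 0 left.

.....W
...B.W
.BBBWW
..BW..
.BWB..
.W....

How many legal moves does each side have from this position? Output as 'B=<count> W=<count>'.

-- B to move --
(0,4): no bracket -> illegal
(1,4): no bracket -> illegal
(3,1): no bracket -> illegal
(3,4): flips 1 -> legal
(3,5): flips 1 -> legal
(4,0): no bracket -> illegal
(4,4): flips 1 -> legal
(5,0): no bracket -> illegal
(5,2): flips 1 -> legal
(5,3): no bracket -> illegal
B mobility = 4
-- W to move --
(0,2): flips 1 -> legal
(0,3): flips 2 -> legal
(0,4): no bracket -> illegal
(1,0): no bracket -> illegal
(1,1): flips 1 -> legal
(1,2): flips 2 -> legal
(1,4): no bracket -> illegal
(2,0): flips 3 -> legal
(3,0): no bracket -> illegal
(3,1): flips 2 -> legal
(3,4): no bracket -> illegal
(4,0): flips 1 -> legal
(4,4): flips 1 -> legal
(5,0): no bracket -> illegal
(5,2): no bracket -> illegal
(5,3): flips 1 -> legal
(5,4): no bracket -> illegal
W mobility = 9

Answer: B=4 W=9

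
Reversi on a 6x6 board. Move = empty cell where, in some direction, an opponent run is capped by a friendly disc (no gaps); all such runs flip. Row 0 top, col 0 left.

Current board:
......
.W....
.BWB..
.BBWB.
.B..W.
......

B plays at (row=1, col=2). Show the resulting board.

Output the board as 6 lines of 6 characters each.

Answer: ......
.WB...
.BBB..
.BBWB.
.B..W.
......

Derivation:
Place B at (1,2); scan 8 dirs for brackets.
Dir NW: first cell '.' (not opp) -> no flip
Dir N: first cell '.' (not opp) -> no flip
Dir NE: first cell '.' (not opp) -> no flip
Dir W: opp run (1,1), next='.' -> no flip
Dir E: first cell '.' (not opp) -> no flip
Dir SW: first cell 'B' (not opp) -> no flip
Dir S: opp run (2,2) capped by B -> flip
Dir SE: first cell 'B' (not opp) -> no flip
All flips: (2,2)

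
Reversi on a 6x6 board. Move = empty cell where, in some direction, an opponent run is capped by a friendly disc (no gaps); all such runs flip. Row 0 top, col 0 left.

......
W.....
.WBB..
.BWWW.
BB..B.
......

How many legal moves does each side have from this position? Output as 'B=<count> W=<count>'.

-- B to move --
(0,0): no bracket -> illegal
(0,1): no bracket -> illegal
(1,1): flips 1 -> legal
(1,2): no bracket -> illegal
(2,0): flips 1 -> legal
(2,4): flips 1 -> legal
(2,5): no bracket -> illegal
(3,0): no bracket -> illegal
(3,5): flips 3 -> legal
(4,2): flips 1 -> legal
(4,3): flips 1 -> legal
(4,5): flips 1 -> legal
B mobility = 7
-- W to move --
(1,1): flips 1 -> legal
(1,2): flips 2 -> legal
(1,3): flips 1 -> legal
(1,4): flips 1 -> legal
(2,0): no bracket -> illegal
(2,4): flips 2 -> legal
(3,0): flips 1 -> legal
(3,5): no bracket -> illegal
(4,2): no bracket -> illegal
(4,3): no bracket -> illegal
(4,5): no bracket -> illegal
(5,0): flips 1 -> legal
(5,1): flips 2 -> legal
(5,2): no bracket -> illegal
(5,3): no bracket -> illegal
(5,4): flips 1 -> legal
(5,5): flips 1 -> legal
W mobility = 10

Answer: B=7 W=10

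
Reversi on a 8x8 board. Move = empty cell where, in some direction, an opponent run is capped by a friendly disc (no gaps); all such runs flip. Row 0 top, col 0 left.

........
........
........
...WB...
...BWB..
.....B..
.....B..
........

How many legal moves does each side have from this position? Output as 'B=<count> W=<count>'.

Answer: B=4 W=6

Derivation:
-- B to move --
(2,2): flips 2 -> legal
(2,3): flips 1 -> legal
(2,4): no bracket -> illegal
(3,2): flips 1 -> legal
(3,5): no bracket -> illegal
(4,2): no bracket -> illegal
(5,3): no bracket -> illegal
(5,4): flips 1 -> legal
B mobility = 4
-- W to move --
(2,3): no bracket -> illegal
(2,4): flips 1 -> legal
(2,5): no bracket -> illegal
(3,2): no bracket -> illegal
(3,5): flips 1 -> legal
(3,6): no bracket -> illegal
(4,2): flips 1 -> legal
(4,6): flips 1 -> legal
(5,2): no bracket -> illegal
(5,3): flips 1 -> legal
(5,4): no bracket -> illegal
(5,6): no bracket -> illegal
(6,4): no bracket -> illegal
(6,6): flips 1 -> legal
(7,4): no bracket -> illegal
(7,5): no bracket -> illegal
(7,6): no bracket -> illegal
W mobility = 6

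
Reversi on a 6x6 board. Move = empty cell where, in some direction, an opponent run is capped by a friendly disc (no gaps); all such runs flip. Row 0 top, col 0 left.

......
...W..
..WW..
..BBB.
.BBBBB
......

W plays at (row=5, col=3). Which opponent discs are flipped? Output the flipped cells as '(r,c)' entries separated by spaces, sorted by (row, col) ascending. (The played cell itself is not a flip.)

Dir NW: opp run (4,2), next='.' -> no flip
Dir N: opp run (4,3) (3,3) capped by W -> flip
Dir NE: opp run (4,4), next='.' -> no flip
Dir W: first cell '.' (not opp) -> no flip
Dir E: first cell '.' (not opp) -> no flip
Dir SW: edge -> no flip
Dir S: edge -> no flip
Dir SE: edge -> no flip

Answer: (3,3) (4,3)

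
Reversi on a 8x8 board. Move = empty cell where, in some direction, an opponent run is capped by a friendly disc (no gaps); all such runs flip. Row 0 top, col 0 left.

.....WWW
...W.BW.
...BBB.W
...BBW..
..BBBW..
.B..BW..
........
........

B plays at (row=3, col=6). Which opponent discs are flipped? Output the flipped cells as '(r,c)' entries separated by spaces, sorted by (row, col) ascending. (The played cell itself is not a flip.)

Dir NW: first cell 'B' (not opp) -> no flip
Dir N: first cell '.' (not opp) -> no flip
Dir NE: opp run (2,7), next=edge -> no flip
Dir W: opp run (3,5) capped by B -> flip
Dir E: first cell '.' (not opp) -> no flip
Dir SW: opp run (4,5) capped by B -> flip
Dir S: first cell '.' (not opp) -> no flip
Dir SE: first cell '.' (not opp) -> no flip

Answer: (3,5) (4,5)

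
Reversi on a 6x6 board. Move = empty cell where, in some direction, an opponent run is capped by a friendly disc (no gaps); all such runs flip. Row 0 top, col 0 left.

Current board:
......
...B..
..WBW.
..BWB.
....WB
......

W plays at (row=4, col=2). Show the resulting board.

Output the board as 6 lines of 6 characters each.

Place W at (4,2); scan 8 dirs for brackets.
Dir NW: first cell '.' (not opp) -> no flip
Dir N: opp run (3,2) capped by W -> flip
Dir NE: first cell 'W' (not opp) -> no flip
Dir W: first cell '.' (not opp) -> no flip
Dir E: first cell '.' (not opp) -> no flip
Dir SW: first cell '.' (not opp) -> no flip
Dir S: first cell '.' (not opp) -> no flip
Dir SE: first cell '.' (not opp) -> no flip
All flips: (3,2)

Answer: ......
...B..
..WBW.
..WWB.
..W.WB
......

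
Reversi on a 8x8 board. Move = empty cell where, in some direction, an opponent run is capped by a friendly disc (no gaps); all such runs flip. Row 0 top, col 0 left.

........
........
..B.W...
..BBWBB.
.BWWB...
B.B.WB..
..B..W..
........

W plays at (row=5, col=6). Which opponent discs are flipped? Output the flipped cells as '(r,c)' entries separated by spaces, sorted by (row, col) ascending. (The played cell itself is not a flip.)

Dir NW: first cell '.' (not opp) -> no flip
Dir N: first cell '.' (not opp) -> no flip
Dir NE: first cell '.' (not opp) -> no flip
Dir W: opp run (5,5) capped by W -> flip
Dir E: first cell '.' (not opp) -> no flip
Dir SW: first cell 'W' (not opp) -> no flip
Dir S: first cell '.' (not opp) -> no flip
Dir SE: first cell '.' (not opp) -> no flip

Answer: (5,5)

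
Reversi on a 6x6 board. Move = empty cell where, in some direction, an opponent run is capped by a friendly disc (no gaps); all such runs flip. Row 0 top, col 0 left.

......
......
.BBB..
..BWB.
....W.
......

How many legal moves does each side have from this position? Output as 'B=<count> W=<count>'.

Answer: B=3 W=5

Derivation:
-- B to move --
(2,4): no bracket -> illegal
(3,5): no bracket -> illegal
(4,2): no bracket -> illegal
(4,3): flips 1 -> legal
(4,5): no bracket -> illegal
(5,3): no bracket -> illegal
(5,4): flips 1 -> legal
(5,5): flips 2 -> legal
B mobility = 3
-- W to move --
(1,0): no bracket -> illegal
(1,1): flips 1 -> legal
(1,2): no bracket -> illegal
(1,3): flips 1 -> legal
(1,4): no bracket -> illegal
(2,0): no bracket -> illegal
(2,4): flips 1 -> legal
(2,5): no bracket -> illegal
(3,0): no bracket -> illegal
(3,1): flips 1 -> legal
(3,5): flips 1 -> legal
(4,1): no bracket -> illegal
(4,2): no bracket -> illegal
(4,3): no bracket -> illegal
(4,5): no bracket -> illegal
W mobility = 5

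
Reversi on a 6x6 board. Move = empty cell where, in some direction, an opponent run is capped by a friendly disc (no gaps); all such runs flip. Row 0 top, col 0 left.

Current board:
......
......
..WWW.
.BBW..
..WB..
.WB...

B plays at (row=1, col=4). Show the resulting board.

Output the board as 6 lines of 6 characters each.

Place B at (1,4); scan 8 dirs for brackets.
Dir NW: first cell '.' (not opp) -> no flip
Dir N: first cell '.' (not opp) -> no flip
Dir NE: first cell '.' (not opp) -> no flip
Dir W: first cell '.' (not opp) -> no flip
Dir E: first cell '.' (not opp) -> no flip
Dir SW: opp run (2,3) capped by B -> flip
Dir S: opp run (2,4), next='.' -> no flip
Dir SE: first cell '.' (not opp) -> no flip
All flips: (2,3)

Answer: ......
....B.
..WBW.
.BBW..
..WB..
.WB...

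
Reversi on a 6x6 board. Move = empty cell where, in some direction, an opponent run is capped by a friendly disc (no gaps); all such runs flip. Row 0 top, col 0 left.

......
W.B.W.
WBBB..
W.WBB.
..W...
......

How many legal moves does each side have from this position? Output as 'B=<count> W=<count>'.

-- B to move --
(0,0): no bracket -> illegal
(0,1): no bracket -> illegal
(0,3): no bracket -> illegal
(0,4): no bracket -> illegal
(0,5): flips 1 -> legal
(1,1): no bracket -> illegal
(1,3): no bracket -> illegal
(1,5): no bracket -> illegal
(2,4): no bracket -> illegal
(2,5): no bracket -> illegal
(3,1): flips 1 -> legal
(4,0): no bracket -> illegal
(4,1): flips 1 -> legal
(4,3): flips 1 -> legal
(5,1): flips 1 -> legal
(5,2): flips 2 -> legal
(5,3): no bracket -> illegal
B mobility = 6
-- W to move --
(0,1): no bracket -> illegal
(0,2): flips 2 -> legal
(0,3): flips 2 -> legal
(1,1): no bracket -> illegal
(1,3): no bracket -> illegal
(2,4): flips 4 -> legal
(2,5): no bracket -> illegal
(3,1): no bracket -> illegal
(3,5): flips 2 -> legal
(4,3): no bracket -> illegal
(4,4): no bracket -> illegal
(4,5): no bracket -> illegal
W mobility = 4

Answer: B=6 W=4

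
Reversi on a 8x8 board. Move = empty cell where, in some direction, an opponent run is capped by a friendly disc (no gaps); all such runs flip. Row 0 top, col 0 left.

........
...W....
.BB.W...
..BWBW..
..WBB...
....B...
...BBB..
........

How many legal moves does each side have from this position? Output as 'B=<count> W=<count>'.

Answer: B=7 W=7

Derivation:
-- B to move --
(0,2): no bracket -> illegal
(0,3): no bracket -> illegal
(0,4): flips 1 -> legal
(1,2): no bracket -> illegal
(1,4): flips 1 -> legal
(1,5): no bracket -> illegal
(2,3): flips 1 -> legal
(2,5): no bracket -> illegal
(2,6): flips 1 -> legal
(3,1): no bracket -> illegal
(3,6): flips 1 -> legal
(4,1): flips 1 -> legal
(4,5): no bracket -> illegal
(4,6): no bracket -> illegal
(5,1): no bracket -> illegal
(5,2): flips 1 -> legal
(5,3): no bracket -> illegal
B mobility = 7
-- W to move --
(1,0): no bracket -> illegal
(1,1): flips 1 -> legal
(1,2): flips 2 -> legal
(2,0): no bracket -> illegal
(2,3): no bracket -> illegal
(2,5): no bracket -> illegal
(3,0): no bracket -> illegal
(3,1): flips 2 -> legal
(4,1): no bracket -> illegal
(4,5): flips 2 -> legal
(5,2): no bracket -> illegal
(5,3): flips 2 -> legal
(5,5): flips 1 -> legal
(5,6): no bracket -> illegal
(6,2): no bracket -> illegal
(6,6): no bracket -> illegal
(7,2): no bracket -> illegal
(7,3): no bracket -> illegal
(7,4): flips 4 -> legal
(7,5): no bracket -> illegal
(7,6): no bracket -> illegal
W mobility = 7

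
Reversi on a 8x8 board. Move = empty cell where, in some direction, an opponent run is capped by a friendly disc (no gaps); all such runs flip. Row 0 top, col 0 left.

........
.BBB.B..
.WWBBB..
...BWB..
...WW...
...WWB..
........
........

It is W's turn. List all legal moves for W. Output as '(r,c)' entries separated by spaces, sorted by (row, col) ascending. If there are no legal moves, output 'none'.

Answer: (0,0) (0,1) (0,2) (0,3) (0,4) (1,4) (1,6) (2,6) (3,2) (3,6) (5,6) (6,6)

Derivation:
(0,0): flips 1 -> legal
(0,1): flips 3 -> legal
(0,2): flips 1 -> legal
(0,3): flips 4 -> legal
(0,4): flips 1 -> legal
(0,5): no bracket -> illegal
(0,6): no bracket -> illegal
(1,0): no bracket -> illegal
(1,4): flips 1 -> legal
(1,6): flips 1 -> legal
(2,0): no bracket -> illegal
(2,6): flips 4 -> legal
(3,2): flips 1 -> legal
(3,6): flips 1 -> legal
(4,2): no bracket -> illegal
(4,5): no bracket -> illegal
(4,6): no bracket -> illegal
(5,6): flips 1 -> legal
(6,4): no bracket -> illegal
(6,5): no bracket -> illegal
(6,6): flips 1 -> legal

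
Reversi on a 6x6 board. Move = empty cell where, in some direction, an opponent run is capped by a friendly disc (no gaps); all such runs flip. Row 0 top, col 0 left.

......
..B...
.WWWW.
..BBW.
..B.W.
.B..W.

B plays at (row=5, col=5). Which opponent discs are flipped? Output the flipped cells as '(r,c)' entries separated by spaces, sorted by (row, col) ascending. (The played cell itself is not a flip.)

Answer: (4,4)

Derivation:
Dir NW: opp run (4,4) capped by B -> flip
Dir N: first cell '.' (not opp) -> no flip
Dir NE: edge -> no flip
Dir W: opp run (5,4), next='.' -> no flip
Dir E: edge -> no flip
Dir SW: edge -> no flip
Dir S: edge -> no flip
Dir SE: edge -> no flip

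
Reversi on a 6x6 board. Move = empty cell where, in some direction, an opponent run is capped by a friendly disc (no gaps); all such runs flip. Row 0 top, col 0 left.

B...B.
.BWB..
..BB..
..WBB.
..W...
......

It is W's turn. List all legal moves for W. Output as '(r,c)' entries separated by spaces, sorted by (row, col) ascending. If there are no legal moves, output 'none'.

(0,1): no bracket -> illegal
(0,2): no bracket -> illegal
(0,3): no bracket -> illegal
(0,5): no bracket -> illegal
(1,0): flips 1 -> legal
(1,4): flips 2 -> legal
(1,5): no bracket -> illegal
(2,0): no bracket -> illegal
(2,1): no bracket -> illegal
(2,4): flips 1 -> legal
(2,5): no bracket -> illegal
(3,1): no bracket -> illegal
(3,5): flips 2 -> legal
(4,3): no bracket -> illegal
(4,4): no bracket -> illegal
(4,5): flips 2 -> legal

Answer: (1,0) (1,4) (2,4) (3,5) (4,5)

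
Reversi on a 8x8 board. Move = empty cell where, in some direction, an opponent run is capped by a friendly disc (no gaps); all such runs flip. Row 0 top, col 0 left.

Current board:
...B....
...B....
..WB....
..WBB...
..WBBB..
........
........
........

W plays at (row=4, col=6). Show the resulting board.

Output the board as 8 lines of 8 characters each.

Answer: ...B....
...B....
..WB....
..WBB...
..WWWWW.
........
........
........

Derivation:
Place W at (4,6); scan 8 dirs for brackets.
Dir NW: first cell '.' (not opp) -> no flip
Dir N: first cell '.' (not opp) -> no flip
Dir NE: first cell '.' (not opp) -> no flip
Dir W: opp run (4,5) (4,4) (4,3) capped by W -> flip
Dir E: first cell '.' (not opp) -> no flip
Dir SW: first cell '.' (not opp) -> no flip
Dir S: first cell '.' (not opp) -> no flip
Dir SE: first cell '.' (not opp) -> no flip
All flips: (4,3) (4,4) (4,5)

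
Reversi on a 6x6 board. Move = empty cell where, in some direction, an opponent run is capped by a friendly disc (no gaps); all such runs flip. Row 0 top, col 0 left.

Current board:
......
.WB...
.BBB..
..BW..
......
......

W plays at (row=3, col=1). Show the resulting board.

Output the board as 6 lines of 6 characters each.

Place W at (3,1); scan 8 dirs for brackets.
Dir NW: first cell '.' (not opp) -> no flip
Dir N: opp run (2,1) capped by W -> flip
Dir NE: opp run (2,2), next='.' -> no flip
Dir W: first cell '.' (not opp) -> no flip
Dir E: opp run (3,2) capped by W -> flip
Dir SW: first cell '.' (not opp) -> no flip
Dir S: first cell '.' (not opp) -> no flip
Dir SE: first cell '.' (not opp) -> no flip
All flips: (2,1) (3,2)

Answer: ......
.WB...
.WBB..
.WWW..
......
......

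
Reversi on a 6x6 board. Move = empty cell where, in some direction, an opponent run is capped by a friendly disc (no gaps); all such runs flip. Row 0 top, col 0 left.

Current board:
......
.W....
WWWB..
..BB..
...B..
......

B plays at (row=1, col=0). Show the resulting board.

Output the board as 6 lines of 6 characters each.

Answer: ......
BW....
WBWB..
..BB..
...B..
......

Derivation:
Place B at (1,0); scan 8 dirs for brackets.
Dir NW: edge -> no flip
Dir N: first cell '.' (not opp) -> no flip
Dir NE: first cell '.' (not opp) -> no flip
Dir W: edge -> no flip
Dir E: opp run (1,1), next='.' -> no flip
Dir SW: edge -> no flip
Dir S: opp run (2,0), next='.' -> no flip
Dir SE: opp run (2,1) capped by B -> flip
All flips: (2,1)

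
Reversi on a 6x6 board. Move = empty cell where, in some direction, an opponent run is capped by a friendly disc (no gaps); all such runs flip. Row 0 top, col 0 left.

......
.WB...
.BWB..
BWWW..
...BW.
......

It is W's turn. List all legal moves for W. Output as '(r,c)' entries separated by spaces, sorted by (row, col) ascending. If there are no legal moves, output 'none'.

(0,1): no bracket -> illegal
(0,2): flips 1 -> legal
(0,3): no bracket -> illegal
(1,0): flips 1 -> legal
(1,3): flips 2 -> legal
(1,4): flips 1 -> legal
(2,0): flips 1 -> legal
(2,4): flips 1 -> legal
(3,4): no bracket -> illegal
(4,0): no bracket -> illegal
(4,1): no bracket -> illegal
(4,2): flips 1 -> legal
(5,2): no bracket -> illegal
(5,3): flips 1 -> legal
(5,4): flips 1 -> legal

Answer: (0,2) (1,0) (1,3) (1,4) (2,0) (2,4) (4,2) (5,3) (5,4)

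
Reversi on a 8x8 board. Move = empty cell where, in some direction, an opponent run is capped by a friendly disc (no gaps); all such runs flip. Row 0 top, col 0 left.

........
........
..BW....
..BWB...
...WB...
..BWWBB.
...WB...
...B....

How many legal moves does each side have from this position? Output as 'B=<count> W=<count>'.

-- B to move --
(1,2): flips 1 -> legal
(1,3): flips 5 -> legal
(1,4): flips 1 -> legal
(2,4): flips 1 -> legal
(4,2): flips 2 -> legal
(4,5): no bracket -> illegal
(6,2): flips 2 -> legal
(6,5): flips 2 -> legal
(7,2): no bracket -> illegal
(7,4): flips 1 -> legal
B mobility = 8
-- W to move --
(1,1): flips 1 -> legal
(1,2): no bracket -> illegal
(1,3): no bracket -> illegal
(2,1): flips 2 -> legal
(2,4): flips 2 -> legal
(2,5): flips 1 -> legal
(3,1): flips 1 -> legal
(3,5): flips 2 -> legal
(4,1): flips 2 -> legal
(4,2): no bracket -> illegal
(4,5): flips 2 -> legal
(4,6): no bracket -> illegal
(4,7): no bracket -> illegal
(5,1): flips 1 -> legal
(5,7): flips 2 -> legal
(6,1): flips 1 -> legal
(6,2): no bracket -> illegal
(6,5): flips 1 -> legal
(6,6): flips 2 -> legal
(6,7): no bracket -> illegal
(7,2): no bracket -> illegal
(7,4): flips 1 -> legal
(7,5): flips 1 -> legal
W mobility = 15

Answer: B=8 W=15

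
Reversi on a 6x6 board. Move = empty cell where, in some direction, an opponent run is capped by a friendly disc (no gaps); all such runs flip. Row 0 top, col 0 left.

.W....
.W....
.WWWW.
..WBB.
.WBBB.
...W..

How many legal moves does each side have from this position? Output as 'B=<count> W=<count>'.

-- B to move --
(0,0): flips 2 -> legal
(0,2): no bracket -> illegal
(1,0): flips 2 -> legal
(1,2): flips 3 -> legal
(1,3): flips 1 -> legal
(1,4): flips 1 -> legal
(1,5): flips 1 -> legal
(2,0): no bracket -> illegal
(2,5): no bracket -> illegal
(3,0): no bracket -> illegal
(3,1): flips 1 -> legal
(3,5): no bracket -> illegal
(4,0): flips 1 -> legal
(5,0): no bracket -> illegal
(5,1): no bracket -> illegal
(5,2): no bracket -> illegal
(5,4): no bracket -> illegal
B mobility = 8
-- W to move --
(2,5): no bracket -> illegal
(3,1): flips 1 -> legal
(3,5): flips 3 -> legal
(4,5): flips 4 -> legal
(5,1): flips 2 -> legal
(5,2): flips 1 -> legal
(5,4): flips 3 -> legal
(5,5): flips 2 -> legal
W mobility = 7

Answer: B=8 W=7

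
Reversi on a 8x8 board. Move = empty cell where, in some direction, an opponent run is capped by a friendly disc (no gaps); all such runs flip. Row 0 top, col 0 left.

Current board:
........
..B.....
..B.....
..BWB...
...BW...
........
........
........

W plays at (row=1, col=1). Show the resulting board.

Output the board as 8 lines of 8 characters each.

Answer: ........
.WB.....
..W.....
..BWB...
...BW...
........
........
........

Derivation:
Place W at (1,1); scan 8 dirs for brackets.
Dir NW: first cell '.' (not opp) -> no flip
Dir N: first cell '.' (not opp) -> no flip
Dir NE: first cell '.' (not opp) -> no flip
Dir W: first cell '.' (not opp) -> no flip
Dir E: opp run (1,2), next='.' -> no flip
Dir SW: first cell '.' (not opp) -> no flip
Dir S: first cell '.' (not opp) -> no flip
Dir SE: opp run (2,2) capped by W -> flip
All flips: (2,2)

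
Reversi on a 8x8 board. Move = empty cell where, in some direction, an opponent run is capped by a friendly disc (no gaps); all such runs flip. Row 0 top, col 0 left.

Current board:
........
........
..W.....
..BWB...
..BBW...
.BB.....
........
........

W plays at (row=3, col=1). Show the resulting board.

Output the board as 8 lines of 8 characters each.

Place W at (3,1); scan 8 dirs for brackets.
Dir NW: first cell '.' (not opp) -> no flip
Dir N: first cell '.' (not opp) -> no flip
Dir NE: first cell 'W' (not opp) -> no flip
Dir W: first cell '.' (not opp) -> no flip
Dir E: opp run (3,2) capped by W -> flip
Dir SW: first cell '.' (not opp) -> no flip
Dir S: first cell '.' (not opp) -> no flip
Dir SE: opp run (4,2), next='.' -> no flip
All flips: (3,2)

Answer: ........
........
..W.....
.WWWB...
..BBW...
.BB.....
........
........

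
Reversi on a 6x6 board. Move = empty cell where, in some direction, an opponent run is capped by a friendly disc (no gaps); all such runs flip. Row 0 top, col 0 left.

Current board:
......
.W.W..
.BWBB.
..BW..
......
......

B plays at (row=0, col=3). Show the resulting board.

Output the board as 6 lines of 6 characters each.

Place B at (0,3); scan 8 dirs for brackets.
Dir NW: edge -> no flip
Dir N: edge -> no flip
Dir NE: edge -> no flip
Dir W: first cell '.' (not opp) -> no flip
Dir E: first cell '.' (not opp) -> no flip
Dir SW: first cell '.' (not opp) -> no flip
Dir S: opp run (1,3) capped by B -> flip
Dir SE: first cell '.' (not opp) -> no flip
All flips: (1,3)

Answer: ...B..
.W.B..
.BWBB.
..BW..
......
......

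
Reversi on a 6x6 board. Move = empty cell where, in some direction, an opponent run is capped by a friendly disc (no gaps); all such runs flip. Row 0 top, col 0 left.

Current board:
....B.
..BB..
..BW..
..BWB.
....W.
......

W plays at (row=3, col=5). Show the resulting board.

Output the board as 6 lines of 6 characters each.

Answer: ....B.
..BB..
..BW..
..BWWW
....W.
......

Derivation:
Place W at (3,5); scan 8 dirs for brackets.
Dir NW: first cell '.' (not opp) -> no flip
Dir N: first cell '.' (not opp) -> no flip
Dir NE: edge -> no flip
Dir W: opp run (3,4) capped by W -> flip
Dir E: edge -> no flip
Dir SW: first cell 'W' (not opp) -> no flip
Dir S: first cell '.' (not opp) -> no flip
Dir SE: edge -> no flip
All flips: (3,4)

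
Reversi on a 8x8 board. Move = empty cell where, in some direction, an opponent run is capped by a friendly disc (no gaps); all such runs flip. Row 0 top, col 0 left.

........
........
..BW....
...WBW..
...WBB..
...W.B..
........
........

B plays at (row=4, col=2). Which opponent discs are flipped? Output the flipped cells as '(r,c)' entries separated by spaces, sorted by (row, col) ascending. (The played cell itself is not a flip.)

Dir NW: first cell '.' (not opp) -> no flip
Dir N: first cell '.' (not opp) -> no flip
Dir NE: opp run (3,3), next='.' -> no flip
Dir W: first cell '.' (not opp) -> no flip
Dir E: opp run (4,3) capped by B -> flip
Dir SW: first cell '.' (not opp) -> no flip
Dir S: first cell '.' (not opp) -> no flip
Dir SE: opp run (5,3), next='.' -> no flip

Answer: (4,3)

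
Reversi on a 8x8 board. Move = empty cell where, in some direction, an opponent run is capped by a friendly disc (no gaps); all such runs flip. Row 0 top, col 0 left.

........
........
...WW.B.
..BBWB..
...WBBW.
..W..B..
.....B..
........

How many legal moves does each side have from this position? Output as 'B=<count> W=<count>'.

-- B to move --
(1,2): flips 2 -> legal
(1,3): flips 2 -> legal
(1,4): flips 3 -> legal
(1,5): flips 1 -> legal
(2,2): no bracket -> illegal
(2,5): no bracket -> illegal
(3,6): no bracket -> illegal
(3,7): flips 1 -> legal
(4,1): no bracket -> illegal
(4,2): flips 1 -> legal
(4,7): flips 1 -> legal
(5,1): no bracket -> illegal
(5,3): flips 1 -> legal
(5,4): flips 1 -> legal
(5,6): no bracket -> illegal
(5,7): flips 1 -> legal
(6,1): no bracket -> illegal
(6,2): no bracket -> illegal
(6,3): no bracket -> illegal
B mobility = 10
-- W to move --
(1,5): no bracket -> illegal
(1,6): no bracket -> illegal
(1,7): no bracket -> illegal
(2,1): flips 1 -> legal
(2,2): no bracket -> illegal
(2,5): no bracket -> illegal
(2,7): no bracket -> illegal
(3,1): flips 2 -> legal
(3,6): flips 1 -> legal
(3,7): no bracket -> illegal
(4,1): flips 1 -> legal
(4,2): flips 1 -> legal
(5,3): no bracket -> illegal
(5,4): flips 1 -> legal
(5,6): flips 1 -> legal
(6,4): flips 1 -> legal
(6,6): no bracket -> illegal
(7,4): no bracket -> illegal
(7,5): no bracket -> illegal
(7,6): no bracket -> illegal
W mobility = 8

Answer: B=10 W=8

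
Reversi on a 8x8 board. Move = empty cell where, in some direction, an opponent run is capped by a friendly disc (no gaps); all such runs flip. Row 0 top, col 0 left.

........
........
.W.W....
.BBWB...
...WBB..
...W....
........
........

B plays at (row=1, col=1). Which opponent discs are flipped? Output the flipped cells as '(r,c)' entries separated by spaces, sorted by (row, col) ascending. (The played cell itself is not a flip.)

Answer: (2,1)

Derivation:
Dir NW: first cell '.' (not opp) -> no flip
Dir N: first cell '.' (not opp) -> no flip
Dir NE: first cell '.' (not opp) -> no flip
Dir W: first cell '.' (not opp) -> no flip
Dir E: first cell '.' (not opp) -> no flip
Dir SW: first cell '.' (not opp) -> no flip
Dir S: opp run (2,1) capped by B -> flip
Dir SE: first cell '.' (not opp) -> no flip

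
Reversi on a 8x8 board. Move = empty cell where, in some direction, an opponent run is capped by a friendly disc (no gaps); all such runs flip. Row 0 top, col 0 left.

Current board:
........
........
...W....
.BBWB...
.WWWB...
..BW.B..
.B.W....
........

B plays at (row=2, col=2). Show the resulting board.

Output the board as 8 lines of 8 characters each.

Answer: ........
........
..BW....
.BBBB...
.WWWB...
..BW.B..
.B.W....
........

Derivation:
Place B at (2,2); scan 8 dirs for brackets.
Dir NW: first cell '.' (not opp) -> no flip
Dir N: first cell '.' (not opp) -> no flip
Dir NE: first cell '.' (not opp) -> no flip
Dir W: first cell '.' (not opp) -> no flip
Dir E: opp run (2,3), next='.' -> no flip
Dir SW: first cell 'B' (not opp) -> no flip
Dir S: first cell 'B' (not opp) -> no flip
Dir SE: opp run (3,3) capped by B -> flip
All flips: (3,3)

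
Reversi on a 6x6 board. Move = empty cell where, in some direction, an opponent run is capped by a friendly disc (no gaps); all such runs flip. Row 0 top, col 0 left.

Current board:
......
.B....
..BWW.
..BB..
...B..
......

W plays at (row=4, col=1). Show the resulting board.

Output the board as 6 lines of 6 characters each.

Answer: ......
.B....
..BWW.
..WB..
.W.B..
......

Derivation:
Place W at (4,1); scan 8 dirs for brackets.
Dir NW: first cell '.' (not opp) -> no flip
Dir N: first cell '.' (not opp) -> no flip
Dir NE: opp run (3,2) capped by W -> flip
Dir W: first cell '.' (not opp) -> no flip
Dir E: first cell '.' (not opp) -> no flip
Dir SW: first cell '.' (not opp) -> no flip
Dir S: first cell '.' (not opp) -> no flip
Dir SE: first cell '.' (not opp) -> no flip
All flips: (3,2)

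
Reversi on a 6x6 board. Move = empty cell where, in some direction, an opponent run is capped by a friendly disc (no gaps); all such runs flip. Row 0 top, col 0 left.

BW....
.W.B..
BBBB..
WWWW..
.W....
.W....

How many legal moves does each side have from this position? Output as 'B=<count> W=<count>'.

-- B to move --
(0,2): flips 2 -> legal
(1,0): no bracket -> illegal
(1,2): no bracket -> illegal
(2,4): no bracket -> illegal
(3,4): no bracket -> illegal
(4,0): flips 2 -> legal
(4,2): flips 2 -> legal
(4,3): flips 2 -> legal
(4,4): flips 1 -> legal
(5,0): flips 2 -> legal
(5,2): no bracket -> illegal
B mobility = 6
-- W to move --
(0,2): no bracket -> illegal
(0,3): flips 2 -> legal
(0,4): flips 2 -> legal
(1,0): flips 2 -> legal
(1,2): flips 2 -> legal
(1,4): flips 1 -> legal
(2,4): no bracket -> illegal
(3,4): no bracket -> illegal
W mobility = 5

Answer: B=6 W=5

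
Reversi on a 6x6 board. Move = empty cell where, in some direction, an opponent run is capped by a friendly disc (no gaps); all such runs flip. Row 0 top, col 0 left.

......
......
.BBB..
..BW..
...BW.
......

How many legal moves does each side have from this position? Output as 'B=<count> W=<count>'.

-- B to move --
(2,4): no bracket -> illegal
(3,4): flips 1 -> legal
(3,5): no bracket -> illegal
(4,2): no bracket -> illegal
(4,5): flips 1 -> legal
(5,3): no bracket -> illegal
(5,4): no bracket -> illegal
(5,5): flips 2 -> legal
B mobility = 3
-- W to move --
(1,0): no bracket -> illegal
(1,1): flips 1 -> legal
(1,2): no bracket -> illegal
(1,3): flips 1 -> legal
(1,4): no bracket -> illegal
(2,0): no bracket -> illegal
(2,4): no bracket -> illegal
(3,0): no bracket -> illegal
(3,1): flips 1 -> legal
(3,4): no bracket -> illegal
(4,1): no bracket -> illegal
(4,2): flips 1 -> legal
(5,2): no bracket -> illegal
(5,3): flips 1 -> legal
(5,4): no bracket -> illegal
W mobility = 5

Answer: B=3 W=5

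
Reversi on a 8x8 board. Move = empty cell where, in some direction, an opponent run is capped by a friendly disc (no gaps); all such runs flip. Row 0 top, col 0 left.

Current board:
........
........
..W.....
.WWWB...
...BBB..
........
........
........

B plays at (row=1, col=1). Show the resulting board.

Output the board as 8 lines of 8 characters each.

Place B at (1,1); scan 8 dirs for brackets.
Dir NW: first cell '.' (not opp) -> no flip
Dir N: first cell '.' (not opp) -> no flip
Dir NE: first cell '.' (not opp) -> no flip
Dir W: first cell '.' (not opp) -> no flip
Dir E: first cell '.' (not opp) -> no flip
Dir SW: first cell '.' (not opp) -> no flip
Dir S: first cell '.' (not opp) -> no flip
Dir SE: opp run (2,2) (3,3) capped by B -> flip
All flips: (2,2) (3,3)

Answer: ........
.B......
..B.....
.WWBB...
...BBB..
........
........
........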